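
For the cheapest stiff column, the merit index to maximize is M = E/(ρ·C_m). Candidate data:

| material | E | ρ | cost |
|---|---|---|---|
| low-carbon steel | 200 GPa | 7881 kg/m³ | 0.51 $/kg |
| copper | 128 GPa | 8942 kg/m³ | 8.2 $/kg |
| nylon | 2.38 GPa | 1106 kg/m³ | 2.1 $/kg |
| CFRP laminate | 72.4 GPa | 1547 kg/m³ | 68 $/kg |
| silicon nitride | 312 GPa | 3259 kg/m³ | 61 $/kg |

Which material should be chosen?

Computing M directly (units already consistent):
  low-carbon steel: M = 49.8 MN·m per $
  copper: M = 1.75 MN·m per $
  silicon nitride: M = 1.57 MN·m per $
  nylon: M = 1.02 MN·m per $
  CFRP laminate: M = 0.688 MN·m per $
Highest index: low-carbon steel.

low-carbon steel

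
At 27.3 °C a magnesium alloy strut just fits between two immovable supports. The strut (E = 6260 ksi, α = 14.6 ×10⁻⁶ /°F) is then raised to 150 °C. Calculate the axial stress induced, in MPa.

E = 6260 ksi = 43.16 GPa.
α = 14.6×10⁻⁶/°F × 9/5 = 26.3×10⁻⁶/K.
ΔT = 122.7 K. Constrained thermal stress σ = E·α·ΔT = 43.16×10³ MPa × 26.3×10⁻⁶ × 122.7 = 139 MPa (compressive).

139 MPa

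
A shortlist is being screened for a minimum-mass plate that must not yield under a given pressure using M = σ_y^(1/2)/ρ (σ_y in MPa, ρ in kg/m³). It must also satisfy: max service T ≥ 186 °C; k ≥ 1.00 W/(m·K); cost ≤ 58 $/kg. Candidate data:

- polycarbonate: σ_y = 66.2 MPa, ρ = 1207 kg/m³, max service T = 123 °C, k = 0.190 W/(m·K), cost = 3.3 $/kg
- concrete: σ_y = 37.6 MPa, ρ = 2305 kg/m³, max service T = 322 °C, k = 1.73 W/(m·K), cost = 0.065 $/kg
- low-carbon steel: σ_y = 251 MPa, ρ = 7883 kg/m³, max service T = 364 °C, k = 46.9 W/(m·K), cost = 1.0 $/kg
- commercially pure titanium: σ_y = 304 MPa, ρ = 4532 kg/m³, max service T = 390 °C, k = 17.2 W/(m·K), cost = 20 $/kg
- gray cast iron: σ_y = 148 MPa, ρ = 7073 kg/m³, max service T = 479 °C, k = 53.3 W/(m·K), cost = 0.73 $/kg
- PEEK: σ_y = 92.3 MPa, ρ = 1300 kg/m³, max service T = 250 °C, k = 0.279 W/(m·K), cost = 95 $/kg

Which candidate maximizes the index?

commercially pure titanium

Screen on constraints: max service T ≥ 186 °C; k ≥ 1.00 W/(m·K); cost ≤ 58 $/kg. Survivors: concrete, low-carbon steel, commercially pure titanium, gray cast iron.
Computing M directly (units already consistent):
  commercially pure titanium: M = 3.85×10⁻³
  concrete: M = 2.66×10⁻³
  low-carbon steel: M = 2.01×10⁻³
  gray cast iron: M = 1.72×10⁻³
The maximum is for commercially pure titanium.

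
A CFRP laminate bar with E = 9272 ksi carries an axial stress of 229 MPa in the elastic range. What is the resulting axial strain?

E = 9272 ksi = 63.93 GPa = 63930 MPa.
ε = σ/E = 229 / 63930 = 3.58×10⁻³.

3.58×10⁻³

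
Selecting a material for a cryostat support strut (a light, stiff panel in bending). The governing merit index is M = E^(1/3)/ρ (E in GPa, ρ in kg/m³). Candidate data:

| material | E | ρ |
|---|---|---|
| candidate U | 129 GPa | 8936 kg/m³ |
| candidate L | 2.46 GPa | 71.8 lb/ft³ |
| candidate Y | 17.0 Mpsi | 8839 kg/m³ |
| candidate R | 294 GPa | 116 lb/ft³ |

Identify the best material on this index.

candidate R

In SI units:
  candidate U: E = 129.0 GPa, ρ = 8936 kg/m³
  candidate L: E = 2.460 GPa, ρ = 1150 kg/m³
  candidate Y: E = 117.2 GPa, ρ = 8839 kg/m³
  candidate R: E = 294.0 GPa, ρ = 1858 kg/m³
  candidate R: M = 3.58×10⁻³
  candidate L: M = 1.17×10⁻³
  candidate U: M = 0.565×10⁻³
  candidate Y: M = 0.554×10⁻³
Candidate R has the largest M.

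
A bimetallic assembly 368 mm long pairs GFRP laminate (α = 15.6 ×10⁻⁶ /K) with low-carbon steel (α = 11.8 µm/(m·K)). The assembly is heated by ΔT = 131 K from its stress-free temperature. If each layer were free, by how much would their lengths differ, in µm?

183 µm

Δα = |15.6 − 11.8|×10⁻⁶/K = 3.80×10⁻⁶/K.
ΔL_mismatch = Δα·L·ΔT = 3.80×10⁻⁶ × 368.0 mm × 131.0 K = 183 µm.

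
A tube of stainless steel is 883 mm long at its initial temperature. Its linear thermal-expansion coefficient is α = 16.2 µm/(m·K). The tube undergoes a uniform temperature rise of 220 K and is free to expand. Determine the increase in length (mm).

3.15 mm

ΔL = α·L₀·ΔT = 16.2×10⁻⁶ × 883 mm × 220.0 K = 3.15 mm.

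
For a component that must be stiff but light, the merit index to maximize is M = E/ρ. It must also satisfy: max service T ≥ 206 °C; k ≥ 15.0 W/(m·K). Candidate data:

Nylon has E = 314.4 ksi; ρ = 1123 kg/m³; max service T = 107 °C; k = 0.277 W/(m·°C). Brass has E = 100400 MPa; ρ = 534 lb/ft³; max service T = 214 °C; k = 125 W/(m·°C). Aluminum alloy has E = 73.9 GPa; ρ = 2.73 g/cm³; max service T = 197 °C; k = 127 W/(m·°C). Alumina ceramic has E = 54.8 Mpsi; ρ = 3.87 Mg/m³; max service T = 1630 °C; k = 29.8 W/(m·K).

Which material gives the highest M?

alumina ceramic

Screen on constraints: max service T ≥ 206 °C; k ≥ 15.0 W/(m·K). Survivors: brass, alumina ceramic.
Normalizing units and computing the index:
  brass: E = 100.4 GPa, ρ = 8554 kg/m³
  alumina ceramic: E = 377.8 GPa, ρ = 3870 kg/m³
  alumina ceramic: M = 97.6 MN·m/kg
  brass: M = 11.7 MN·m/kg
Alumina ceramic ranks first.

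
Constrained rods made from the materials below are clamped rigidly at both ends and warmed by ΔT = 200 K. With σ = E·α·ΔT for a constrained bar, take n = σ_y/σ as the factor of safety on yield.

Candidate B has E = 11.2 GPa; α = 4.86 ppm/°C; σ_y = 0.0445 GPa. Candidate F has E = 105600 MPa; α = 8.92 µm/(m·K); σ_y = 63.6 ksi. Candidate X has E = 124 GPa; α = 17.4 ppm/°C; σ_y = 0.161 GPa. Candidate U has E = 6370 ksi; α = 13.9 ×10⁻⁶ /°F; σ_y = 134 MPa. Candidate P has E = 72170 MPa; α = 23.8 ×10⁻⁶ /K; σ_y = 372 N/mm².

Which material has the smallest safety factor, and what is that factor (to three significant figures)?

candidate X, n = 0.373

In consistent units (E in GPa, α in ×10⁻⁶/K, σ_y in MPa):
  candidate B: E = 11.20, α = 4.86, σ_y = 44.50 → σ = 10.9 MPa, n = 4.09
  candidate F: E = 105.6, α = 8.92, σ_y = 438.5 → σ = 188 MPa, n = 2.33
  candidate X: E = 124.0, α = 17.4, σ_y = 161.0 → σ = 432 MPa, n = 0.373
  candidate U: E = 43.92, α = 25.0, σ_y = 134.0 → σ = 220 MPa, n = 0.610
  candidate P: E = 72.17, α = 23.8, σ_y = 372.0 → σ = 344 MPa, n = 1.08
Candidate X has the lowest safety factor, n = 0.373.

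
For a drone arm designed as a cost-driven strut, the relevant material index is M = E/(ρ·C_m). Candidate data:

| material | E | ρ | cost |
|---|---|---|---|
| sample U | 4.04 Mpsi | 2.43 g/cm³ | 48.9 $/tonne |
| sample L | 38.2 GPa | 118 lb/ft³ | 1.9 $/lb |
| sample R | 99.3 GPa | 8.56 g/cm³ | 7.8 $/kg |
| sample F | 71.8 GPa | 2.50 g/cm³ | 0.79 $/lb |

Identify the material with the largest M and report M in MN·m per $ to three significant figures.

After converting to SI:
  sample U: E = 27.85 GPa, ρ = 2430 kg/m³, cost = 0.04890 $/kg
  sample L: E = 38.20 GPa, ρ = 1890 kg/m³, cost = 4.189 $/kg
  sample R: E = 99.30 GPa, ρ = 8560 kg/m³, cost = 7.800 $/kg
  sample F: E = 71.80 GPa, ρ = 2500 kg/m³, cost = 1.742 $/kg
  sample U: M = 234 MN·m per $
  sample F: M = 16.5 MN·m per $
  sample L: M = 4.82 MN·m per $
  sample R: M = 1.49 MN·m per $
Sample U ranks first.

sample U, M = 234 MN·m per $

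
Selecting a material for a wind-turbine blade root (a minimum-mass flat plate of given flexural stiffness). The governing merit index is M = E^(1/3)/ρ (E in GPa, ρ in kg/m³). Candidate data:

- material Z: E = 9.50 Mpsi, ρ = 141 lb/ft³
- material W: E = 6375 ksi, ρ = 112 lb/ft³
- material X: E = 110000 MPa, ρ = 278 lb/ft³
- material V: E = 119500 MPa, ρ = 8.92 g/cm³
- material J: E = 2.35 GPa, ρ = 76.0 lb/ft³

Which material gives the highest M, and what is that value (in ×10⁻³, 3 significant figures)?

Convert each candidate to consistent units, then evaluate M:
  material Z: E = 65.50 GPa, ρ = 2259 kg/m³
  material W: E = 43.95 GPa, ρ = 1794 kg/m³
  material X: E = 110.0 GPa, ρ = 4453 kg/m³
  material V: E = 119.5 GPa, ρ = 8920 kg/m³
  material J: E = 2.350 GPa, ρ = 1217 kg/m³
  material W: M = 1.97×10⁻³
  material Z: M = 1.78×10⁻³
  material J: M = 1.09×10⁻³
  material X: M = 1.08×10⁻³
  material V: M = 0.552×10⁻³
Material W has the largest M.

material W, M = 1.97×10⁻³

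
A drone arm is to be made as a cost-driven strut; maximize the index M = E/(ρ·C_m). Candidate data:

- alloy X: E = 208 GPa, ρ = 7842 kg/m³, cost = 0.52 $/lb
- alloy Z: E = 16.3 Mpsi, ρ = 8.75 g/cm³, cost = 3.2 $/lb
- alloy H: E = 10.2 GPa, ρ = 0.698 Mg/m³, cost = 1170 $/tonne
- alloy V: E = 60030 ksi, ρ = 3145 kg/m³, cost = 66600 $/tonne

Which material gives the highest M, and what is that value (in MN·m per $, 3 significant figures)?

alloy X, M = 23.1 MN·m per $

Normalizing units and computing the index:
  alloy X: E = 208.0 GPa, ρ = 7842 kg/m³, cost = 1.146 $/kg
  alloy Z: E = 112.4 GPa, ρ = 8750 kg/m³, cost = 7.055 $/kg
  alloy H: E = 10.20 GPa, ρ = 698.0 kg/m³, cost = 1.170 $/kg
  alloy V: E = 413.9 GPa, ρ = 3145 kg/m³, cost = 66.60 $/kg
  alloy X: M = 23.1 MN·m per $
  alloy H: M = 12.5 MN·m per $
  alloy V: M = 1.98 MN·m per $
  alloy Z: M = 1.82 MN·m per $
Highest index: alloy X.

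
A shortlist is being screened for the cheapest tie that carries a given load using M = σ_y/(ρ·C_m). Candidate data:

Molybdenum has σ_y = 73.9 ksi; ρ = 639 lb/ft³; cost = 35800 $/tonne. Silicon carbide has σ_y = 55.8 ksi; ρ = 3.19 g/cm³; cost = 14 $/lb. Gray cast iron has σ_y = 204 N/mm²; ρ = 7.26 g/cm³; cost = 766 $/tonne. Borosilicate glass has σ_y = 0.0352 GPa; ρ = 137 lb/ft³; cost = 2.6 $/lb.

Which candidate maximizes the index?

gray cast iron

In SI units:
  molybdenum: σ_y = 509.5 MPa, ρ = 10240 kg/m³, cost = 35.80 $/kg
  silicon carbide: σ_y = 384.7 MPa, ρ = 3190 kg/m³, cost = 30.86 $/kg
  gray cast iron: σ_y = 204.0 MPa, ρ = 7260 kg/m³, cost = 0.7660 $/kg
  borosilicate glass: σ_y = 35.20 MPa, ρ = 2195 kg/m³, cost = 5.732 $/kg
  gray cast iron: M = 36.7 kN·m per $
  silicon carbide: M = 3.91 kN·m per $
  borosilicate glass: M = 2.80 kN·m per $
  molybdenum: M = 1.39 kN·m per $
The maximum is for gray cast iron.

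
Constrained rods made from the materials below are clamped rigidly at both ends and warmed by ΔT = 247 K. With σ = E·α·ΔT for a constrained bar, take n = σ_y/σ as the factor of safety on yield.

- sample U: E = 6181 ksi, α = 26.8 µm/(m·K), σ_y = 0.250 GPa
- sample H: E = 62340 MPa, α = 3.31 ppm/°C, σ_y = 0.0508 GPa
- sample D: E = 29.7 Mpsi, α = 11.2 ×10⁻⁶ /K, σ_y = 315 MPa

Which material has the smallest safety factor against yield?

In consistent units (E in GPa, α in ×10⁻⁶/K, σ_y in MPa):
  sample U: E = 42.62, α = 26.8, σ_y = 250.0 → σ = 282 MPa, n = 0.886
  sample H: E = 62.34, α = 3.31, σ_y = 50.80 → σ = 51.0 MPa, n = 0.997
  sample D: E = 204.8, α = 11.2, σ_y = 315.0 → σ = 566 MPa, n = 0.556
The minimum is sample D at n = 0.556.

sample D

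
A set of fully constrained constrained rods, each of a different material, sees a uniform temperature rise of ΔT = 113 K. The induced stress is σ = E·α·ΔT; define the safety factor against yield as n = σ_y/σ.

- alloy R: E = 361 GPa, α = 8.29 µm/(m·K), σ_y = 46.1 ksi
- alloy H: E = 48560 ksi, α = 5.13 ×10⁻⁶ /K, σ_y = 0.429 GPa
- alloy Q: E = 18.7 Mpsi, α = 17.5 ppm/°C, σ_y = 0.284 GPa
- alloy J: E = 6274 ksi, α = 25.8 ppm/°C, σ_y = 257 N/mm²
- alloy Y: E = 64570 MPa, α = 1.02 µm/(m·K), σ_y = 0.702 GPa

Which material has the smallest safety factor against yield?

In consistent units (E in GPa, α in ×10⁻⁶/K, σ_y in MPa):
  alloy R: E = 361.0, α = 8.29, σ_y = 317.8 → σ = 338 MPa, n = 0.940
  alloy H: E = 334.8, α = 5.13, σ_y = 429.0 → σ = 194 MPa, n = 2.21
  alloy Q: E = 128.9, α = 17.5, σ_y = 284.0 → σ = 255 MPa, n = 1.11
  alloy J: E = 43.26, α = 25.8, σ_y = 257.0 → σ = 126 MPa, n = 2.04
  alloy Y: E = 64.57, α = 1.02, σ_y = 702.0 → σ = 7.44 MPa, n = 94.3
Alloy R has the lowest safety factor, n = 0.940.

alloy R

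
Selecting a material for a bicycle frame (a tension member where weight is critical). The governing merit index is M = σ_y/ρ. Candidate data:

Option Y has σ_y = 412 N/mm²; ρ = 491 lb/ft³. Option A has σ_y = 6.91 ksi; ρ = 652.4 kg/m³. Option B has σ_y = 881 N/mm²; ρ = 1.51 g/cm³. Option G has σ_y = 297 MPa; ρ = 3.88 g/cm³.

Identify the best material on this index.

option B

Convert each candidate to consistent units, then evaluate M:
  option Y: σ_y = 412.0 MPa, ρ = 7865 kg/m³
  option A: σ_y = 47.64 MPa, ρ = 652.4 kg/m³
  option B: σ_y = 881.0 MPa, ρ = 1510 kg/m³
  option G: σ_y = 297.0 MPa, ρ = 3880 kg/m³
  option B: M = 583 kN·m/kg
  option G: M = 76.5 kN·m/kg
  option A: M = 73.0 kN·m/kg
  option Y: M = 52.4 kN·m/kg
The maximum is for option B.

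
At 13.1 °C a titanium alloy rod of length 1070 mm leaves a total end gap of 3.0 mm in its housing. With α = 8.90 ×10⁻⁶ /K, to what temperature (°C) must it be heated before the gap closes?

α·L₀·ΔT = 3.0 mm ⇒ ΔT = 3.0 / (8.90×10⁻⁶ × 1070.0) = 315.0 K.
T = 13.1 + 315.0 = 328.1 °C.

328 °C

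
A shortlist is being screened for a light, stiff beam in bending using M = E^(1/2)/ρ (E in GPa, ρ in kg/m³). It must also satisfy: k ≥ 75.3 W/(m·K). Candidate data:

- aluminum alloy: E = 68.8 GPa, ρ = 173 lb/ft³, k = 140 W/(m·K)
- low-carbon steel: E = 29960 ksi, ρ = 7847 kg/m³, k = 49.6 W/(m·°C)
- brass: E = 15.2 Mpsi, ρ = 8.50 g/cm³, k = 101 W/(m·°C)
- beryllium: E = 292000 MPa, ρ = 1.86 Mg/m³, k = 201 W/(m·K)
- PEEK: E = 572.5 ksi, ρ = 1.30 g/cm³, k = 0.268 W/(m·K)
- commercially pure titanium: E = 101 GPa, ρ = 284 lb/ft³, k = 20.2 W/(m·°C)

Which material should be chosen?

beryllium

Screen on constraints: k ≥ 75.3 W/(m·K). Survivors: aluminum alloy, brass, beryllium.
Putting every candidate on a common basis:
  aluminum alloy: E = 68.80 GPa, ρ = 2771 kg/m³
  brass: E = 104.8 GPa, ρ = 8500 kg/m³
  beryllium: E = 292.0 GPa, ρ = 1860 kg/m³
  beryllium: M = 9.19×10⁻³
  aluminum alloy: M = 2.99×10⁻³
  brass: M = 1.20×10⁻³
The maximum is for beryllium.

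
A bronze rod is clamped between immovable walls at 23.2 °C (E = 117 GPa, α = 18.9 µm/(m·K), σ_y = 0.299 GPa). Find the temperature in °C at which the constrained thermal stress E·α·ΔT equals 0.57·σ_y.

100 °C

σ_y = 0.299 GPa = 299.0 MPa.
E·α·ΔT = 170.4 MPa ⇒ ΔT = 170.4 / (117.0×10³ × 18.9×10⁻⁶) = 77.07 K.
T = 23.2 + 77.07 = 100.3 °C.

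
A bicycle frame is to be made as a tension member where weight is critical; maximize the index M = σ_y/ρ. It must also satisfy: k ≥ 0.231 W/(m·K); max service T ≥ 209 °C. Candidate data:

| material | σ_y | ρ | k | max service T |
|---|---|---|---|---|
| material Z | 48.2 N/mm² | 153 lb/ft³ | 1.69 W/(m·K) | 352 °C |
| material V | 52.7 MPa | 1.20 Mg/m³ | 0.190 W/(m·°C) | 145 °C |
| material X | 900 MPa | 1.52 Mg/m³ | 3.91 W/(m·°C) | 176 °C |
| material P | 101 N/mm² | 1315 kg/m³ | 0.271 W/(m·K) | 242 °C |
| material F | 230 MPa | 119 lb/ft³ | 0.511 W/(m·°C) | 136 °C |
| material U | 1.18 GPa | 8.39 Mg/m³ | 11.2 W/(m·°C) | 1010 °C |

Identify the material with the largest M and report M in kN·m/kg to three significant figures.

Screen on constraints: k ≥ 0.231 W/(m·K); max service T ≥ 209 °C. Survivors: material Z, material P, material U.
After converting to SI:
  material Z: σ_y = 48.20 MPa, ρ = 2451 kg/m³
  material P: σ_y = 101.0 MPa, ρ = 1315 kg/m³
  material U: σ_y = 1180 MPa, ρ = 8390 kg/m³
  material U: M = 141 kN·m/kg
  material P: M = 76.8 kN·m/kg
  material Z: M = 19.7 kN·m/kg
Material U has the largest M.

material U, M = 141 kN·m/kg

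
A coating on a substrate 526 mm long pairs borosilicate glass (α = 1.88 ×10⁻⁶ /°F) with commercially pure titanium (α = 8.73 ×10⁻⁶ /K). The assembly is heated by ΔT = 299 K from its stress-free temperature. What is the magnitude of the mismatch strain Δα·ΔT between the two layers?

borosilicate glass: α = 1.88×10⁻⁶/°F × 9/5 = 3.38×10⁻⁶/K.
Δα = |3.38 − 8.73|×10⁻⁶/K = 5.35×10⁻⁶/K.
Mismatch strain = Δα·ΔT = 5.35×10⁻⁶ × 299.0 = 1.60×10⁻³.

1.60×10⁻³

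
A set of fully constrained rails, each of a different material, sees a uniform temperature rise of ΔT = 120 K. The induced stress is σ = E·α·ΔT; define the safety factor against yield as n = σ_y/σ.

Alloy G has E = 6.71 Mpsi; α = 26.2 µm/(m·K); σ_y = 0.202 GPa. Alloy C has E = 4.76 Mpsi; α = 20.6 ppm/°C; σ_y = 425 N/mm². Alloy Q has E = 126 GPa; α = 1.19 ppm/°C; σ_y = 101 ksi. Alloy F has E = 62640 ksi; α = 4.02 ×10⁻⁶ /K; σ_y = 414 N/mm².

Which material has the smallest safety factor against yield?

alloy G

Converting E to GPa, α to ×10⁻⁶/K, σ_y to MPa, then σ and n for each:
  alloy G: E = 46.26, α = 26.2, σ_y = 202.0 → σ = 145 MPa, n = 1.39
  alloy C: E = 32.82, α = 20.6, σ_y = 425.0 → σ = 81.1 MPa, n = 5.24
  alloy Q: E = 126.0, α = 1.19, σ_y = 696.4 → σ = 18.0 MPa, n = 38.7
  alloy F: E = 431.9, α = 4.02, σ_y = 414.0 → σ = 208 MPa, n = 1.99
Smallest n: alloy G with n = 1.39.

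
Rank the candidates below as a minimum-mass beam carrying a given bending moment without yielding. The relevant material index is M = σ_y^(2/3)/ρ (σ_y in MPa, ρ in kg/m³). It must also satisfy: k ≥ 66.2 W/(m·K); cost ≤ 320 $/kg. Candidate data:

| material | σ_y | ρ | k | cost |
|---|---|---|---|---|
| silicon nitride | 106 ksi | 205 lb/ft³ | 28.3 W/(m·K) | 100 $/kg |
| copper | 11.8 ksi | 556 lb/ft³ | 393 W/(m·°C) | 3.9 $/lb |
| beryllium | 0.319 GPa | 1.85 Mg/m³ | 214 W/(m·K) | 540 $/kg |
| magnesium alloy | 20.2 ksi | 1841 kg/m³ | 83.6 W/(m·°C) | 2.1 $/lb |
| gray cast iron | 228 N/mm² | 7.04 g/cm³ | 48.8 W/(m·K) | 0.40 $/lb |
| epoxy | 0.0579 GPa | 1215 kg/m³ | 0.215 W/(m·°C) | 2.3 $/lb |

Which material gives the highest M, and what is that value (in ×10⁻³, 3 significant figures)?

Screen on constraints: k ≥ 66.2 W/(m·K); cost ≤ 320 $/kg. Survivors: copper, magnesium alloy.
After converting to SI:
  copper: σ_y = 81.36 MPa, ρ = 8906 kg/m³
  magnesium alloy: σ_y = 139.3 MPa, ρ = 1841 kg/m³
  magnesium alloy: M = 14.6×10⁻³
  copper: M = 2.11×10⁻³
The maximum is for magnesium alloy.

magnesium alloy, M = 14.6×10⁻³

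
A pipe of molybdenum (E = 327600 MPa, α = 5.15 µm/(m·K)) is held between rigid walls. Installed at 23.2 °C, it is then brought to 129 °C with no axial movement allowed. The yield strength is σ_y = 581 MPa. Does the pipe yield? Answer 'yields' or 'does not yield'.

does not yield

E = 327600 MPa = 327.6 GPa.
ΔT = 105.8 K. Constrained thermal stress σ = E·α·ΔT = 327.6×10³ MPa × 5.15×10⁻⁶ × 105.8 = 178 MPa (compressive).
Compare to σ_y = 581 MPa: σ < σ_y, so it does not yield.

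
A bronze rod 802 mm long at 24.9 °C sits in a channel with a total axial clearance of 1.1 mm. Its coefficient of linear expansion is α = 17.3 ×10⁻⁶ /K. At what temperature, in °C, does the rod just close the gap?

α·L₀·ΔT = 1.1 mm ⇒ ΔT = 1.1 / (17.3×10⁻⁶ × 802.0) = 79.28 K.
T = 24.9 + 79.28 = 104.2 °C.

104 °C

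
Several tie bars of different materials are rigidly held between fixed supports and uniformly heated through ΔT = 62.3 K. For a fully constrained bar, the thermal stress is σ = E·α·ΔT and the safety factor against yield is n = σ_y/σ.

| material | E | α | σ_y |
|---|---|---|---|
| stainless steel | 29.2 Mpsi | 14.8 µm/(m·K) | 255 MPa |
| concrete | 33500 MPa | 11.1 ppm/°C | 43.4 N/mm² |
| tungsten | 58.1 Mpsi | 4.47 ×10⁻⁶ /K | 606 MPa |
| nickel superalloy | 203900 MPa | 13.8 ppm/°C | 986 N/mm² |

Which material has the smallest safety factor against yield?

stainless steel

Converting E to GPa, α to ×10⁻⁶/K, σ_y to MPa, then σ and n for each:
  stainless steel: E = 201.3, α = 14.8, σ_y = 255.0 → σ = 186 MPa, n = 1.37
  concrete: E = 33.50, α = 11.1, σ_y = 43.40 → σ = 23.2 MPa, n = 1.87
  tungsten: E = 400.6, α = 4.47, σ_y = 606.0 → σ = 112 MPa, n = 5.43
  nickel superalloy: E = 203.9, α = 13.8, σ_y = 986.0 → σ = 175 MPa, n = 5.62
Stainless steel has the lowest safety factor, n = 1.37.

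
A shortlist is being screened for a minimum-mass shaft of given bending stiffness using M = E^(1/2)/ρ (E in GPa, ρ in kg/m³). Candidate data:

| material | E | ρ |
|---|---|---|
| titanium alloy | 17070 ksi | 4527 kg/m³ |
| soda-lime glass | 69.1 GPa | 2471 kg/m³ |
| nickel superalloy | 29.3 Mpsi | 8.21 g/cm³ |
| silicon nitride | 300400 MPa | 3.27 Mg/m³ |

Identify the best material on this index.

silicon nitride

Putting every candidate on a common basis:
  titanium alloy: E = 117.7 GPa, ρ = 4527 kg/m³
  soda-lime glass: E = 69.10 GPa, ρ = 2471 kg/m³
  nickel superalloy: E = 202.0 GPa, ρ = 8210 kg/m³
  silicon nitride: E = 300.4 GPa, ρ = 3270 kg/m³
  silicon nitride: M = 5.30×10⁻³
  soda-lime glass: M = 3.36×10⁻³
  titanium alloy: M = 2.40×10⁻³
  nickel superalloy: M = 1.73×10⁻³
Silicon nitride ranks first.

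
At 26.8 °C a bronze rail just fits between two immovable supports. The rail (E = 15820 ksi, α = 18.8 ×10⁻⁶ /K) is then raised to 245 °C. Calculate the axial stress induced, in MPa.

447 MPa

E = 15820 ksi = 109.1 GPa.
ΔT = 218.2 K. Constrained thermal stress σ = E·α·ΔT = 109.1×10³ MPa × 18.8×10⁻⁶ × 218.2 = 447 MPa (compressive).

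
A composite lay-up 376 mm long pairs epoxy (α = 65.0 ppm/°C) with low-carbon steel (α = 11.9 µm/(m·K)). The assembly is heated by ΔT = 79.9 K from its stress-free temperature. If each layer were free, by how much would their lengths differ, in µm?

Δα = |65.0 − 11.9|×10⁻⁶/K = 53.1×10⁻⁶/K.
ΔL_mismatch = Δα·L·ΔT = 53.1×10⁻⁶ × 376.0 mm × 79.9 K = 1600 µm.

1600 µm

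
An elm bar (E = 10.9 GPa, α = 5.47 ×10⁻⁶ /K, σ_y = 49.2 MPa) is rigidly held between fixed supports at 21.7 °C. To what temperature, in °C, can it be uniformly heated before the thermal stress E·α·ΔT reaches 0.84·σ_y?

E·α·ΔT = 41.33 MPa ⇒ ΔT = 41.33 / (10.90×10³ × 5.47×10⁻⁶) = 693.2 K.
T = 21.7 + 693.2 = 714.9 °C.

715 °C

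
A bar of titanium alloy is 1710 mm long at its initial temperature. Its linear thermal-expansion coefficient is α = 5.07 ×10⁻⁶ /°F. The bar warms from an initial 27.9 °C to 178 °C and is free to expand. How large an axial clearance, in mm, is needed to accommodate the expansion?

Convert α: 5.07×10⁻⁶/°F × (9/5) = 9.13×10⁻⁶/K.
ΔT = 178 − 27.9 = 150.1 K.
ΔL = α·L₀·ΔT = 9.13×10⁻⁶ × 1710 mm × 150.1 K = 2.34 mm.

2.34 mm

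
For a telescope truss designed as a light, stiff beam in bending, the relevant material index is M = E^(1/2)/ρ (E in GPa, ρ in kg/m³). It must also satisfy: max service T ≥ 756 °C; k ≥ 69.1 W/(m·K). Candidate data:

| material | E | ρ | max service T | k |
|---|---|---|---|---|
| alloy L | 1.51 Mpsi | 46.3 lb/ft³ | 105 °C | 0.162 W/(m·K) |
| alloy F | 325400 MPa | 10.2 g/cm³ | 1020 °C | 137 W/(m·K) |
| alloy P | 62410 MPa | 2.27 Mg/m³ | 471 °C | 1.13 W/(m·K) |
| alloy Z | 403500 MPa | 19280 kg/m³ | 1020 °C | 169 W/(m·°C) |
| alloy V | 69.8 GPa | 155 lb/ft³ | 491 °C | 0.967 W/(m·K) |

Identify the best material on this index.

alloy F

Screen on constraints: max service T ≥ 756 °C; k ≥ 69.1 W/(m·K). Survivors: alloy F, alloy Z.
In SI units:
  alloy F: E = 325.4 GPa, ρ = 10200 kg/m³
  alloy Z: E = 403.5 GPa, ρ = 19280 kg/m³
  alloy F: M = 1.77×10⁻³
  alloy Z: M = 1.04×10⁻³
Alloy F ranks first.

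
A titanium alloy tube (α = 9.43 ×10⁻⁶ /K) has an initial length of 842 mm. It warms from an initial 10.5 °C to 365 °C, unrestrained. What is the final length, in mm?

ΔT = 365 − 10.5 = 354.5 K.
ΔL = α·L₀·ΔT = 9.43×10⁻⁶ × 842 mm × 354.5 K = 2.81 mm.
L = L₀ + ΔL = 842 + 2.81 = 844.81 mm.

844.81 mm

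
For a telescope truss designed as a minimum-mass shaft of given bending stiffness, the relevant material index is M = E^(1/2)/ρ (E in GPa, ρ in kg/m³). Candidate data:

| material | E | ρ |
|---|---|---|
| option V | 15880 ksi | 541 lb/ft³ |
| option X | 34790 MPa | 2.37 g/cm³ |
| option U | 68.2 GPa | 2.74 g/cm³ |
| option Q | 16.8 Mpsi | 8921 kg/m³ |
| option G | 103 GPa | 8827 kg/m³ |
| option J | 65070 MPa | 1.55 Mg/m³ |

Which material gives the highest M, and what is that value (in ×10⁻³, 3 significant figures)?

option J, M = 5.20×10⁻³

Convert each candidate to consistent units, then evaluate M:
  option V: E = 109.5 GPa, ρ = 8666 kg/m³
  option X: E = 34.79 GPa, ρ = 2370 kg/m³
  option U: E = 68.20 GPa, ρ = 2740 kg/m³
  option Q: E = 115.8 GPa, ρ = 8921 kg/m³
  option G: E = 103.0 GPa, ρ = 8827 kg/m³
  option J: E = 65.07 GPa, ρ = 1550 kg/m³
  option J: M = 5.20×10⁻³
  option U: M = 3.01×10⁻³
  option X: M = 2.49×10⁻³
  option V: M = 1.21×10⁻³
  option Q: M = 1.21×10⁻³
  option G: M = 1.15×10⁻³
Option J has the largest M.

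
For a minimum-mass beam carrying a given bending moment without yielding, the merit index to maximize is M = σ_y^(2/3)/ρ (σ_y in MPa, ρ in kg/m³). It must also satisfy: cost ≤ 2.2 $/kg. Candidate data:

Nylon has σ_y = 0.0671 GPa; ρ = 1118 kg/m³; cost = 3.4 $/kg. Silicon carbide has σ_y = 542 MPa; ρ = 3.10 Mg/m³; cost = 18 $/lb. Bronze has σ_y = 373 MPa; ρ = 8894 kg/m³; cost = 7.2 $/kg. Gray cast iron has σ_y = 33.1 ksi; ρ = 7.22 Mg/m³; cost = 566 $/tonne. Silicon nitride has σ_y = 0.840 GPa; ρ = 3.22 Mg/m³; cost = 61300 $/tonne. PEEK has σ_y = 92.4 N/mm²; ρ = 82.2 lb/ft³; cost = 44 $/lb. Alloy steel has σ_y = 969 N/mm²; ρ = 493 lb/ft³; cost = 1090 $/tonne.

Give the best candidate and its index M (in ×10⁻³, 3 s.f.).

alloy steel, M = 12.4×10⁻³

Screen on constraints: cost ≤ 2.2 $/kg. Survivors: gray cast iron, alloy steel.
Convert each candidate to consistent units, then evaluate M:
  gray cast iron: σ_y = 228.2 MPa, ρ = 7220 kg/m³
  alloy steel: σ_y = 969.0 MPa, ρ = 7897 kg/m³
  alloy steel: M = 12.4×10⁻³
  gray cast iron: M = 5.17×10⁻³
The maximum is for alloy steel.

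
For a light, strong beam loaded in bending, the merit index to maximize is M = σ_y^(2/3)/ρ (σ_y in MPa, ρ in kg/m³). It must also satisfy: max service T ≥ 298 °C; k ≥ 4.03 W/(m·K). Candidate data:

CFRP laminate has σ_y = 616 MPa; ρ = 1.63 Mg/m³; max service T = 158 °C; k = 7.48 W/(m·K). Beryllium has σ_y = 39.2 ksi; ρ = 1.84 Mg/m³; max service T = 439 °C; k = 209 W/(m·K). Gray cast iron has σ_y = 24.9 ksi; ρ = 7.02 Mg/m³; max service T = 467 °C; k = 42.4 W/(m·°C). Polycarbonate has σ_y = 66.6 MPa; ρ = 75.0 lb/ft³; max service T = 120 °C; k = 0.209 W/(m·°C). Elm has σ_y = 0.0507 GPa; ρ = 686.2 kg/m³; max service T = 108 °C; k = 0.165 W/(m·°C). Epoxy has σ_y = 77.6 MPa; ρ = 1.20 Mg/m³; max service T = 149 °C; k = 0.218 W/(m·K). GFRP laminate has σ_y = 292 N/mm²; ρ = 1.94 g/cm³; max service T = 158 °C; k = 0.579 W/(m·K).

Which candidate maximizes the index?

Screen on constraints: max service T ≥ 298 °C; k ≥ 4.03 W/(m·K). Survivors: beryllium, gray cast iron.
Putting every candidate on a common basis:
  beryllium: σ_y = 270.3 MPa, ρ = 1840 kg/m³
  gray cast iron: σ_y = 171.7 MPa, ρ = 7020 kg/m³
  beryllium: M = 22.7×10⁻³
  gray cast iron: M = 4.40×10⁻³
Beryllium has the largest M.

beryllium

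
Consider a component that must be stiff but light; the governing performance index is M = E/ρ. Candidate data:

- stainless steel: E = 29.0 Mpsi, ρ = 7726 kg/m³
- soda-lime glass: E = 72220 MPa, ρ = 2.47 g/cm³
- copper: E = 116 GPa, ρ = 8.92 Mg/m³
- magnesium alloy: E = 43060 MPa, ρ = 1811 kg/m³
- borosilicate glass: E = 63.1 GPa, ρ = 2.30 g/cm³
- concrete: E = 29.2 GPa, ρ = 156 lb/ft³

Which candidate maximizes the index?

soda-lime glass

Normalizing units and computing the index:
  stainless steel: E = 199.9 GPa, ρ = 7726 kg/m³
  soda-lime glass: E = 72.22 GPa, ρ = 2470 kg/m³
  copper: E = 116.0 GPa, ρ = 8920 kg/m³
  magnesium alloy: E = 43.06 GPa, ρ = 1811 kg/m³
  borosilicate glass: E = 63.10 GPa, ρ = 2300 kg/m³
  concrete: E = 29.20 GPa, ρ = 2499 kg/m³
  soda-lime glass: M = 29.2 MN·m/kg
  borosilicate glass: M = 27.4 MN·m/kg
  stainless steel: M = 25.9 MN·m/kg
  magnesium alloy: M = 23.8 MN·m/kg
  copper: M = 13.0 MN·m/kg
  concrete: M = 11.7 MN·m/kg
The maximum is for soda-lime glass.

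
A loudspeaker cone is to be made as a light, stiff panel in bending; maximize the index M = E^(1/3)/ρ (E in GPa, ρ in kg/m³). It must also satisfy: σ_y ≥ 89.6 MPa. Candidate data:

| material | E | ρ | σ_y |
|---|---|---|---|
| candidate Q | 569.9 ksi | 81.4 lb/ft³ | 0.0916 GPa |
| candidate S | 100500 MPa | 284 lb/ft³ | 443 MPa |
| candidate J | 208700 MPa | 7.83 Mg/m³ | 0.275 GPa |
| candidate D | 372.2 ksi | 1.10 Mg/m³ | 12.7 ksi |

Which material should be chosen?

Screen on constraints: σ_y ≥ 89.6 MPa. Survivors: candidate Q, candidate S, candidate J.
After converting to SI:
  candidate Q: E = 3.929 GPa, ρ = 1304 kg/m³
  candidate S: E = 100.5 GPa, ρ = 4549 kg/m³
  candidate J: E = 208.7 GPa, ρ = 7830 kg/m³
  candidate Q: M = 1.21×10⁻³
  candidate S: M = 1.02×10⁻³
  candidate J: M = 0.758×10⁻³
Candidate Q ranks first.

candidate Q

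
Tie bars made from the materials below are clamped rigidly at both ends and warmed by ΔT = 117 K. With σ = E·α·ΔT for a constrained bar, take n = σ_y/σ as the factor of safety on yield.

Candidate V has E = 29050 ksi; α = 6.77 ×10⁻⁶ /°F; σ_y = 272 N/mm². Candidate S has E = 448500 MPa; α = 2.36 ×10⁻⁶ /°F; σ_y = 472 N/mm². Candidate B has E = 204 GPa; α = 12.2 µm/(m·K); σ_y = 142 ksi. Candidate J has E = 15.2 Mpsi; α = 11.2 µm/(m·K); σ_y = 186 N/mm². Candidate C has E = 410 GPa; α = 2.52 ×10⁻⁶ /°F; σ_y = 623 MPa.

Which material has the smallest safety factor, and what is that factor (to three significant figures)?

candidate V, n = 0.952

Per material, after unit conversion:
  candidate V: E = 200.3, α = 12.2, σ_y = 272.0 → σ = 286 MPa, n = 0.952
  candidate S: E = 448.5, α = 4.25, σ_y = 472.0 → σ = 223 MPa, n = 2.12
  candidate B: E = 204.0, α = 12.2, σ_y = 979.1 → σ = 291 MPa, n = 3.36
  candidate J: E = 104.8, α = 11.2, σ_y = 186.0 → σ = 137 MPa, n = 1.35
  candidate C: E = 410.0, α = 4.54, σ_y = 623.0 → σ = 218 MPa, n = 2.86
Candidate V has the lowest safety factor, n = 0.952.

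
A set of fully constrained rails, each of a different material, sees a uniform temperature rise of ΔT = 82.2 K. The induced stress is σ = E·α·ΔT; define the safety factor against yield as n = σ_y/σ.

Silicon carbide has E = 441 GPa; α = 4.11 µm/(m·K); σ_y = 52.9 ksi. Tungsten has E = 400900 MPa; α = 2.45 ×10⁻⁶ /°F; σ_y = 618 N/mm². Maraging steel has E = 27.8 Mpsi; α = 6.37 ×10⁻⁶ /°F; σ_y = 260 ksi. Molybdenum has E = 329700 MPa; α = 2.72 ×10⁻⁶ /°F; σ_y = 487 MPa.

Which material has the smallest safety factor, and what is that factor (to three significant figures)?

silicon carbide, n = 2.45

Per material, after unit conversion:
  silicon carbide: E = 441.0, α = 4.11, σ_y = 364.7 → σ = 149 MPa, n = 2.45
  tungsten: E = 400.9, α = 4.41, σ_y = 618.0 → σ = 145 MPa, n = 4.25
  maraging steel: E = 191.7, α = 11.5, σ_y = 1793 → σ = 181 MPa, n = 9.92
  molybdenum: E = 329.7, α = 4.90, σ_y = 487.0 → σ = 133 MPa, n = 3.67
Silicon carbide has the lowest safety factor, n = 2.45.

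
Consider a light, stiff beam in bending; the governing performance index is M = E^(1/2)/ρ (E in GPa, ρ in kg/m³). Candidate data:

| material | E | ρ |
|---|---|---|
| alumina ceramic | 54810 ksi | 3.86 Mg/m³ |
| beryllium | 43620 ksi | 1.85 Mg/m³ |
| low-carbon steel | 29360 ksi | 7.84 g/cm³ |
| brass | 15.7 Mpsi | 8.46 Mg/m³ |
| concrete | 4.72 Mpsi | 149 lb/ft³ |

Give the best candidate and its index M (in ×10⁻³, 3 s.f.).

After converting to SI:
  alumina ceramic: E = 377.9 GPa, ρ = 3860 kg/m³
  beryllium: E = 300.7 GPa, ρ = 1850 kg/m³
  low-carbon steel: E = 202.4 GPa, ρ = 7840 kg/m³
  brass: E = 108.2 GPa, ρ = 8460 kg/m³
  concrete: E = 32.54 GPa, ρ = 2387 kg/m³
  beryllium: M = 9.37×10⁻³
  alumina ceramic: M = 5.04×10⁻³
  concrete: M = 2.39×10⁻³
  low-carbon steel: M = 1.81×10⁻³
  brass: M = 1.23×10⁻³
Beryllium has the largest M.

beryllium, M = 9.37×10⁻³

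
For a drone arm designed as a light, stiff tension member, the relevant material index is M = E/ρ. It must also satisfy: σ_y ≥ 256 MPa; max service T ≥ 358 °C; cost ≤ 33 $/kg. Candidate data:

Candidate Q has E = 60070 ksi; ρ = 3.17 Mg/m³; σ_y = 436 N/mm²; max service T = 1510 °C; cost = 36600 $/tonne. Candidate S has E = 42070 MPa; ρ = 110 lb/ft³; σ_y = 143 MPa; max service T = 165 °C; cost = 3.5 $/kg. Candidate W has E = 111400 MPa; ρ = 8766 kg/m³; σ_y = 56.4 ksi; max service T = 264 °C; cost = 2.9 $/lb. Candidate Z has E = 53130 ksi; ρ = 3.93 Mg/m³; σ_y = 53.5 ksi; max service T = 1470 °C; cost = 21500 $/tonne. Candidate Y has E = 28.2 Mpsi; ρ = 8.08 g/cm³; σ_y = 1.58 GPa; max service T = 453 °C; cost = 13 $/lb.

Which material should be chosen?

candidate Z

Screen on constraints: σ_y ≥ 256 MPa; max service T ≥ 358 °C; cost ≤ 33 $/kg. Survivors: candidate Z, candidate Y.
Putting every candidate on a common basis:
  candidate Z: E = 366.3 GPa, ρ = 3930 kg/m³
  candidate Y: E = 194.4 GPa, ρ = 8080 kg/m³
  candidate Z: M = 93.2 MN·m/kg
  candidate Y: M = 24.1 MN·m/kg
Candidate Z has the largest M.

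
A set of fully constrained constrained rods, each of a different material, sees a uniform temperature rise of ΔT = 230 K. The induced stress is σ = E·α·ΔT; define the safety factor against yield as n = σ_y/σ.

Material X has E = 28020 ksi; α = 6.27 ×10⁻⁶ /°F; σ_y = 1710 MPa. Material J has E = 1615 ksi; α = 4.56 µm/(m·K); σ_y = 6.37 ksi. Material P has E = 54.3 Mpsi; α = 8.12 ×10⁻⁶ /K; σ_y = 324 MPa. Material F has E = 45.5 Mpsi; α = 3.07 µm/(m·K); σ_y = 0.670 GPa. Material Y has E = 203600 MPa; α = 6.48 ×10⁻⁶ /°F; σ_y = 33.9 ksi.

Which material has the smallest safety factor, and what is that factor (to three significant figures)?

Per material, after unit conversion:
  material X: E = 193.2, α = 11.3, σ_y = 1710 → σ = 501 MPa, n = 3.41
  material J: E = 11.14, α = 4.56, σ_y = 43.92 → σ = 11.7 MPa, n = 3.76
  material P: E = 374.4, α = 8.12, σ_y = 324.0 → σ = 699 MPa, n = 0.463
  material F: E = 313.7, α = 3.07, σ_y = 670.0 → σ = 222 MPa, n = 3.02
  material Y: E = 203.6, α = 11.7, σ_y = 233.7 → σ = 546 MPa, n = 0.428
Material Y has the lowest safety factor, n = 0.428.

material Y, n = 0.428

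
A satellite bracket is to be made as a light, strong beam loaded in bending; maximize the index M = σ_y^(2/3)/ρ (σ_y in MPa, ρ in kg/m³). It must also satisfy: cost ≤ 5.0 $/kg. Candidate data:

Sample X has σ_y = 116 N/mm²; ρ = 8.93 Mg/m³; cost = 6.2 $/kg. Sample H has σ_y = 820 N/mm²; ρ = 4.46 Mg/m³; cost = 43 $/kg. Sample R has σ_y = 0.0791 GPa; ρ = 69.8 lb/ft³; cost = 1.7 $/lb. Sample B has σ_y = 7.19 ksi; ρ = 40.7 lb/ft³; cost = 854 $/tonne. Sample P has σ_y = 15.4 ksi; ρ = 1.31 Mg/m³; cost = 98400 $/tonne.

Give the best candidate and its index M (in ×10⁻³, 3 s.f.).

sample B, M = 20.7×10⁻³

Screen on constraints: cost ≤ 5.0 $/kg. Survivors: sample R, sample B.
Putting every candidate on a common basis:
  sample R: σ_y = 79.10 MPa, ρ = 1118 kg/m³
  sample B: σ_y = 49.57 MPa, ρ = 652.0 kg/m³
  sample B: M = 20.7×10⁻³
  sample R: M = 16.5×10⁻³
Sample B ranks first.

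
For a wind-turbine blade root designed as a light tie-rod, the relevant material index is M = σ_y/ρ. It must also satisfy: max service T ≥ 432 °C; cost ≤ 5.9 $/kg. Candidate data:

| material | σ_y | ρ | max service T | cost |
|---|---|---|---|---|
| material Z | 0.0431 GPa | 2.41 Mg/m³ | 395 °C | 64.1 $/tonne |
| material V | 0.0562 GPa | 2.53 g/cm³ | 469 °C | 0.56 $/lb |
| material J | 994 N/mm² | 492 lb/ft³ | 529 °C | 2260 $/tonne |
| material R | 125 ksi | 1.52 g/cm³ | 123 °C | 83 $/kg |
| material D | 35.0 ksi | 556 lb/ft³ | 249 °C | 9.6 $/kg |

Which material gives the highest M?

Screen on constraints: max service T ≥ 432 °C; cost ≤ 5.9 $/kg. Survivors: material V, material J.
In SI units:
  material V: σ_y = 56.20 MPa, ρ = 2530 kg/m³
  material J: σ_y = 994.0 MPa, ρ = 7881 kg/m³
  material J: M = 126 kN·m/kg
  material V: M = 22.2 kN·m/kg
Highest index: material J.

material J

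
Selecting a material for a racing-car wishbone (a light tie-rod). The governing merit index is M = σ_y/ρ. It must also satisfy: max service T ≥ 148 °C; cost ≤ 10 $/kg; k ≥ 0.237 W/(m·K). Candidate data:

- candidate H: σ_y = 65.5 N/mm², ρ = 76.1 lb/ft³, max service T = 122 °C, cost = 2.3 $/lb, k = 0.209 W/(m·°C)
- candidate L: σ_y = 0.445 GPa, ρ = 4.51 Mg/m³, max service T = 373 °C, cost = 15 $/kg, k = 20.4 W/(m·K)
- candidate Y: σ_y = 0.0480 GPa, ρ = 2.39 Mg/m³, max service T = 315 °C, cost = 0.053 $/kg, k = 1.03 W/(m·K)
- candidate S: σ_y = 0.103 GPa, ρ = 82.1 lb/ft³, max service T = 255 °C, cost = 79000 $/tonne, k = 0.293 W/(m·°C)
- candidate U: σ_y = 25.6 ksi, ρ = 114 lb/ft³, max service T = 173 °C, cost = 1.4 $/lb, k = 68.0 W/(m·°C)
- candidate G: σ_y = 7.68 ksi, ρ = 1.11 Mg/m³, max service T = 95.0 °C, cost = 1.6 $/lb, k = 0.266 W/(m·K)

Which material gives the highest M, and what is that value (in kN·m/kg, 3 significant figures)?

Screen on constraints: max service T ≥ 148 °C; cost ≤ 10 $/kg; k ≥ 0.237 W/(m·K). Survivors: candidate Y, candidate U.
After converting to SI:
  candidate Y: σ_y = 48.00 MPa, ρ = 2390 kg/m³
  candidate U: σ_y = 176.5 MPa, ρ = 1826 kg/m³
  candidate U: M = 96.7 kN·m/kg
  candidate Y: M = 20.1 kN·m/kg
Highest index: candidate U.

candidate U, M = 96.7 kN·m/kg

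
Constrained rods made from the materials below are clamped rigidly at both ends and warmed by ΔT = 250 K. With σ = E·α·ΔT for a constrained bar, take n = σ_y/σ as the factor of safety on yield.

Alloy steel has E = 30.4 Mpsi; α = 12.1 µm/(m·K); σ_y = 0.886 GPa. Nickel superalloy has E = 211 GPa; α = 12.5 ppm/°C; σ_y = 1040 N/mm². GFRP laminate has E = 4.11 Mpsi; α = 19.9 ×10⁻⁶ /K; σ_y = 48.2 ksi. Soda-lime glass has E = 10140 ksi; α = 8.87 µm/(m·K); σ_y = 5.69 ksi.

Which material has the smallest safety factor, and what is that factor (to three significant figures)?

With everything in SI (GPa, ×10⁻⁶/K, MPa):
  alloy steel: E = 209.6, α = 12.1, σ_y = 886.0 → σ = 634 MPa, n = 1.40
  nickel superalloy: E = 211.0, α = 12.5, σ_y = 1040 → σ = 659 MPa, n = 1.58
  GFRP laminate: E = 28.34, α = 19.9, σ_y = 332.3 → σ = 141 MPa, n = 2.36
  soda-lime glass: E = 69.91, α = 8.87, σ_y = 39.23 → σ = 155 MPa, n = 0.253
Smallest n: soda-lime glass with n = 0.253.

soda-lime glass, n = 0.253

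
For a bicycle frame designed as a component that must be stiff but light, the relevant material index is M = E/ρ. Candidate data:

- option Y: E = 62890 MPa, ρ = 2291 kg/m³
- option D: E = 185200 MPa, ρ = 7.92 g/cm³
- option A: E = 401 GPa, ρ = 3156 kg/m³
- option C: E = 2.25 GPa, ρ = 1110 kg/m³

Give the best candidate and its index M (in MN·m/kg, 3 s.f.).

option A, M = 127 MN·m/kg

In SI units:
  option Y: E = 62.89 GPa, ρ = 2291 kg/m³
  option D: E = 185.2 GPa, ρ = 7920 kg/m³
  option A: E = 401.0 GPa, ρ = 3156 kg/m³
  option C: E = 2.250 GPa, ρ = 1110 kg/m³
  option A: M = 127 MN·m/kg
  option Y: M = 27.5 MN·m/kg
  option D: M = 23.4 MN·m/kg
  option C: M = 2.03 MN·m/kg
Option A has the largest M.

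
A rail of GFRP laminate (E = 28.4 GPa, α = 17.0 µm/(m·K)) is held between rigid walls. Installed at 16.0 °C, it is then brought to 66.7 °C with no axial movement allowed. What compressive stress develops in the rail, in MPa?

24.5 MPa

ΔT = 50.70 K. Constrained thermal stress σ = E·α·ΔT = 28.40×10³ MPa × 17.0×10⁻⁶ × 50.70 = 24.5 MPa (compressive).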